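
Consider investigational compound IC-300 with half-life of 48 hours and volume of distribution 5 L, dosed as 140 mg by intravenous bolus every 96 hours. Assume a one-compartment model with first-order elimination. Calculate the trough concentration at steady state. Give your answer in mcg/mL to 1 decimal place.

9.3 mcg/mL

τ = 96 h = 2 half-lives, so f = (1/2)^2 = 0.25.
At steady state, R = 1/(1 − 0.25) = 4/3.
Single-dose peak C₀ = D/Vd = 140/5 = 28 mcg/mL.
Steady-state peak Cmax,ss = C₀·R = 28 × 4/3 ≈ 37.333 mcg/mL.
Steady-state trough Cmin,ss = Cmax,ss·f ≈ 37.333 × 0.25 ≈ 9.333 mcg/mL.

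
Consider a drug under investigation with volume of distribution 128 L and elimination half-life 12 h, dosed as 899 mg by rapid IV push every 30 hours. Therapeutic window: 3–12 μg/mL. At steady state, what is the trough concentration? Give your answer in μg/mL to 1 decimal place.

1.5 μg/mL

τ/t½ = 30/12 ≈ 2.5, so fraction remaining f = (1/2)^(30/12) ≈ 0.1768.
Accumulation ratio R = 1/(1 − f) ≈ 1/0.8232 ≈ 1.2148.
Each bolus raises the concentration by D/Vd = 899/128 ≈ 7.023 μg/mL.
Cmax,ss = C₀/(1 − f) ≈ 7.023/0.8232 ≈ 8.531 μg/mL.
Steady-state trough Cmin,ss = Cmax,ss·f ≈ 8.531 × 0.1768 ≈ 1.508 μg/mL.
Trough 1.5 μg/mL vs MEC 3 μg/mL: subtherapeutic.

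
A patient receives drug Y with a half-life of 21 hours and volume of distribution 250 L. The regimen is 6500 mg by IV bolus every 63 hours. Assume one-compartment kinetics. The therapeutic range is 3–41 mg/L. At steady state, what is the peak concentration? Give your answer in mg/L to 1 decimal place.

τ = 63 h = 3 half-lives, so f = (1/2)^3 = 0.125.
Accumulation ratio R = 1/(1 − f) = 1/0.875 = 8/7.
Single-dose peak C₀ = D/Vd = 6500/250 = 26 mg/L.
Steady-state peak Cmax,ss = C₀·R = 26 × 8/7 ≈ 29.714 mg/L.
Peak 29.7 mg/L vs MTC 41 mg/L: below toxic threshold.

29.7 mg/L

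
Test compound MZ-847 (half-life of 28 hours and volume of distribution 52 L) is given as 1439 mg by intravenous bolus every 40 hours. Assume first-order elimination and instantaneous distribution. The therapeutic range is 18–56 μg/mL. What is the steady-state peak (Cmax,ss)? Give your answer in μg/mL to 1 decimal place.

τ/t½ = 40/28 ≈ 1.4286, so fraction remaining f = (1/2)^(40/28) ≈ 0.3715.
At steady state, accumulation factor R = 1/(1 − e^(−kτ)) ≈ 1.5911.
Each bolus raises the concentration by D/Vd = 1439/52 ≈ 27.673 μg/mL.
Steady-state peak Cmax,ss = C₀·R ≈ 27.673 × 1.5911 ≈ 44.031 μg/mL.
Peak 44.0 μg/mL vs MTC 56 μg/mL: below toxic threshold.

44.0 μg/mL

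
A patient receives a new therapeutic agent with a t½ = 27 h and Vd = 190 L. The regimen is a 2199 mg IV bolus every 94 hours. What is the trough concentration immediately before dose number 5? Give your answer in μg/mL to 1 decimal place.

f = (1/2)^(τ/t½) = (1/2)^(94/27) ≈ 0.0895.
C₀ = D/Vd = 2199/190 ≈ 11.574 μg/mL.
Before the 5th dose, 4 doses have been given. Superposition: Cmin = C₀·(f + f² + … + f^4).
≈ 11.574 × (0.0895 + 0.0080 + 0.0007 + 0.0001) ≈ 11.574 × 0.0983 ≈ 1.138 μg/mL.

1.1 μg/mL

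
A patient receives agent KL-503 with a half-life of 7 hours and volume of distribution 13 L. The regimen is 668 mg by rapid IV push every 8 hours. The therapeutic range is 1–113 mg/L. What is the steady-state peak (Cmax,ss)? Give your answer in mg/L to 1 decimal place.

93.9 mg/L

τ/t½ = 8/7 ≈ 1.1429, so fraction remaining f = (1/2)^(8/7) ≈ 0.4529.
Accumulation ratio R = 1/(1 − f) ≈ 1/0.5471 ≈ 1.8278.
Single-dose peak C₀ = D/Vd = 668/13 ≈ 51.385 mg/L.
Steady-state peak Cmax,ss = C₀·R ≈ 51.385 × 1.8278 ≈ 93.922 mg/L.
Peak 93.9 mg/L vs MTC 113 mg/L: below toxic threshold.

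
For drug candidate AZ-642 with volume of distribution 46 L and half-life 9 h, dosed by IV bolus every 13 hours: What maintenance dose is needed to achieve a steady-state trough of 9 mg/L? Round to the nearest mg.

τ/t½ = 13/9 ≈ 1.4444, so f = (1/2)^(13/9) ≈ 0.367434.
Cmin,ss = (D/Vd)·f/(1−f), so D = Cmin,ss·Vd·(1−f)/f.
D = 9 × 46 × (1−f)/f ≈ 9 × 46 × 1.72158 ≈ 712.73 mg.

713 mg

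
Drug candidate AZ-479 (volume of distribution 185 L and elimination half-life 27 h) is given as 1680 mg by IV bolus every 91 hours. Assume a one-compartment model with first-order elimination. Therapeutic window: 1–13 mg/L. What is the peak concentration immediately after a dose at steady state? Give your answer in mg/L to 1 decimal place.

10.1 mg/L

τ/t½ = 91/27 ≈ 3.3704, so fraction remaining f = (1/2)^(91/27) ≈ 0.0967.
At steady state, accumulation factor R = 1/(1 − e^(−kτ)) ≈ 1.1071.
Single-dose peak C₀ = D/Vd = 1680/185 ≈ 9.081 mg/L.
Steady-state peak Cmax,ss = C₀·R ≈ 9.081 × 1.1071 ≈ 10.054 mg/L.
Peak 10.1 mg/L vs MTC 13 mg/L: below toxic threshold.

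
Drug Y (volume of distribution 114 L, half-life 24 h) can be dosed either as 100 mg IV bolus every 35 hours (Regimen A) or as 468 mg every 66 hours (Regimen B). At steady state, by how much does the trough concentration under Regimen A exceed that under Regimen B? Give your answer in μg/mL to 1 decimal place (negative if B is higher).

-0.2 μg/mL

Regimen A: f = (1/2)^(35/24) ≈ 0.3639; Cmin,ss = (100/114)·f/(1−f) ≈ 0.502 μg/mL.
Regimen B: f = (1/2)^(66/24) ≈ 0.1487; Cmin,ss = (468/114)·f/(1−f) ≈ 0.717 μg/mL.
Difference ≈ 0.502 − 0.717 ≈ -0.215 μg/mL.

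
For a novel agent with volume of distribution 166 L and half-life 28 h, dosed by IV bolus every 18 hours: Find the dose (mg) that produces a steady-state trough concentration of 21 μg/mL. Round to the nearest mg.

τ/t½ = 18/28 ≈ 0.64286, so f = (1/2)^(18/28) ≈ 0.640443.
Cmin,ss = (D/Vd)·f/(1−f), so D = Cmin,ss·Vd·(1−f)/f.
D = 21 × 166 × (1−f)/f ≈ 21 × 166 × 0.56142 ≈ 1957.11 mg.

1957 mg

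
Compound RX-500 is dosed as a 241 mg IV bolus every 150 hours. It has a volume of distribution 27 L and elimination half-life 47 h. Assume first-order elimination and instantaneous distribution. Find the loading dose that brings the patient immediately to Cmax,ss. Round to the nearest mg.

271 mg

f = (1/2)^(150/47) ≈ 0.109463; accumulation ratio R = 1/(1−f) ≈ 1.12292.
Loading dose to hit Cmax,ss on first dose: D_load = D_maint·R ≈ 241 × 1.12292 ≈ 270.62 mg.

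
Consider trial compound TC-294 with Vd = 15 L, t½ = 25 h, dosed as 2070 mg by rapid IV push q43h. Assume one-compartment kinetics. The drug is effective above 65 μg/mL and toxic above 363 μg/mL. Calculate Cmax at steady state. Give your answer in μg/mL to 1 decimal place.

198.1 μg/mL

Over one 43-h interval, 43/25 ≈ 1.72 half-lives elapse, leaving f ≈ 0.3035 of each dose.
Accumulation ratio R = 1/(1 − f) ≈ 1/0.6965 ≈ 1.4358.
Each bolus raises the concentration by D/Vd = 2070/15 ≈ 138.000 μg/mL.
Steady-state peak Cmax,ss = C₀·R ≈ 138.000 × 1.4358 ≈ 198.140 μg/mL.
Peak 198.1 μg/mL vs MTC 363 μg/mL: below toxic threshold.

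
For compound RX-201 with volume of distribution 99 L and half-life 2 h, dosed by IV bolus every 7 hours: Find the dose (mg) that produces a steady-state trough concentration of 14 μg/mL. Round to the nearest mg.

14295 mg

τ/t½ = 7/2 ≈ 3.5, so f = (1/2)^(7/2) ≈ 0.088388.
Cmin,ss = (D/Vd)·f/(1−f), so D = Cmin,ss·Vd·(1−f)/f.
D = 14 × 99 × (1−f)/f ≈ 14 × 99 × 10.31375 ≈ 14294.86 mg.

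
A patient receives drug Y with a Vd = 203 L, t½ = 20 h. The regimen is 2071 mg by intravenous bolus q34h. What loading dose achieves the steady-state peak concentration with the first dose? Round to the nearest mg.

2992 mg

f = (1/2)^(34/20) ≈ 0.307786; accumulation ratio R = 1/(1−f) ≈ 1.44464.
Loading dose to hit Cmax,ss on first dose: D_load = D_maint·R ≈ 2071 × 1.44464 ≈ 2991.85 mg.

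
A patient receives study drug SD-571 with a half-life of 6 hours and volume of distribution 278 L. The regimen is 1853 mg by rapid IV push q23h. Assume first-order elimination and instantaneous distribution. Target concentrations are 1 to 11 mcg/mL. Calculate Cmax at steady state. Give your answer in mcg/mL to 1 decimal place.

τ/t½ = 23/6 ≈ 3.8333, so fraction remaining f = (1/2)^(23/6) ≈ 0.0702.
At steady state, accumulation factor R = 1/(1 − e^(−kτ)) ≈ 1.0755.
Each bolus raises the concentration by D/Vd = 1853/278 ≈ 6.665 mcg/mL.
Steady-state peak Cmax,ss = C₀·R ≈ 6.665 × 1.0755 ≈ 7.168 mcg/mL.
Peak 7.2 mcg/mL vs MTC 11 mcg/mL: below toxic threshold.

7.2 mcg/mL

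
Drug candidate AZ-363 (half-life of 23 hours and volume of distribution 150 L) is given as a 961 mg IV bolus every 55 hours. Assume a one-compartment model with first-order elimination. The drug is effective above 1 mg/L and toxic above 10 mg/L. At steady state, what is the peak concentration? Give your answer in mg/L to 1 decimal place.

7.9 mg/L

Over one 55-h interval, 55/23 ≈ 2.3913 half-lives elapse, leaving f ≈ 0.1906 of each dose.
Accumulation ratio R = 1/(1 − f) ≈ 1/0.8094 ≈ 1.2355.
Single-dose peak C₀ = D/Vd = 961/150 ≈ 6.407 mg/L.
Cmax,ss = C₀/(1 − f) ≈ 6.407/0.8094 ≈ 7.916 mg/L.
Peak 7.9 mg/L vs MTC 10 mg/L: below toxic threshold.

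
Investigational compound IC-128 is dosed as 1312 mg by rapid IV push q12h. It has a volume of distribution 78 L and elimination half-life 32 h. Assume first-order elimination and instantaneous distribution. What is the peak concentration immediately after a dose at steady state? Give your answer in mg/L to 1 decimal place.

73.5 mg/L

k = ln2/t½ = ln2/32 ≈ 0.021661 h⁻¹; fraction remaining f = e^(−kτ) = e^(−0.021661×12) ≈ 0.7711.
At steady state, accumulation factor R = 1/(1 − e^(−kτ)) ≈ 4.3687.
Each bolus raises the concentration by D/Vd = 1312/78 ≈ 16.821 mg/L.
Cmax,ss = C₀/(1 − f) ≈ 16.821/0.2289 ≈ 73.486 mg/L.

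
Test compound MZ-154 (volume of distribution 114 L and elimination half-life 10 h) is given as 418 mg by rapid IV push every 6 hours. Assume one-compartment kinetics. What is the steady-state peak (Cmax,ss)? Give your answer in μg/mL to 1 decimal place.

τ/t½ = 6/10 ≈ 0.6, so fraction remaining f = (1/2)^(6/10) ≈ 0.6598.
At steady state, accumulation factor R = 1/(1 − e^(−kτ)) ≈ 2.9394.
Single-dose peak C₀ = D/Vd = 418/114 ≈ 3.667 μg/mL.
Steady-state peak Cmax,ss = C₀·R ≈ 3.667 × 2.9394 ≈ 10.779 μg/mL.

10.8 μg/mL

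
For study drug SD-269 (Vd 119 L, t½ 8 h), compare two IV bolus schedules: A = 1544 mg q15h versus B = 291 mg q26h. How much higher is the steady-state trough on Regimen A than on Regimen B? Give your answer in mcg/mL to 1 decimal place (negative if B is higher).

4.6 mcg/mL

Regimen A: f = (1/2)^(15/8) ≈ 0.2726; Cmin,ss = (1544/119)·f/(1−f) ≈ 4.862 mcg/mL.
Regimen B: f = (1/2)^(26/8) ≈ 0.1051; Cmin,ss = (291/119)·f/(1−f) ≈ 0.287 mcg/mL.
Difference ≈ 4.862 − 0.287 ≈ 4.575 mcg/mL.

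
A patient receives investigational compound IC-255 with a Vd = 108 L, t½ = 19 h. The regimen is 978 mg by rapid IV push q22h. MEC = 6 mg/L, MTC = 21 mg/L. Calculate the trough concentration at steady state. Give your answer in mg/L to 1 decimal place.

7.4 mg/L

Over one 22-h interval, 22/19 ≈ 1.1579 half-lives elapse, leaving f ≈ 0.4482 of each dose.
At steady state, accumulation factor R = 1/(1 − e^(−kτ)) ≈ 1.8123.
Single-dose peak C₀ = D/Vd = 978/108 ≈ 9.056 mg/L.
Cmax,ss = C₀/(1 − f) ≈ 9.056/0.5518 ≈ 16.412 mg/L.
One interval later, Cmin,ss = Cmax,ss·e^(−kτ) ≈ 16.412 × 0.4482 ≈ 7.356 mg/L.
Trough 7.4 mg/L vs MEC 6 mg/L: adequate.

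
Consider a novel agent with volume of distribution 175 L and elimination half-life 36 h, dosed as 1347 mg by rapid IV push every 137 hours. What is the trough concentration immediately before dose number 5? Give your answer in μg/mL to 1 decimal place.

f = (1/2)^(τ/t½) = (1/2)^(137/36) ≈ 0.0715.
C₀ = D/Vd = 1347/175 ≈ 7.697 μg/mL.
Before the 5th dose, 4 doses have been given. Superposition: Cmin = C₀·(f + f² + … + f^4).
≈ 7.697 × (0.0715 + 0.0051 + 0.0004 + 0.0000) ≈ 7.697 × 0.0770 ≈ 0.593 μg/mL.

0.6 μg/mL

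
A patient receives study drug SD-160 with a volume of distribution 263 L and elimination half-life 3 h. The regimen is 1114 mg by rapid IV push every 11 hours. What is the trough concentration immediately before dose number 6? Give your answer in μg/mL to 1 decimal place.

0.4 μg/mL

f = (1/2)^(τ/t½) = (1/2)^(11/3) ≈ 0.0787.
C₀ = D/Vd = 1114/263 ≈ 4.236 μg/mL.
Before the 6th dose, 5 doses have been given. Superposition: Cmin = C₀·(f + f² + … + f^5).
≈ 4.236 × (0.0787 + 0.0062 + 0.0005 + 0.0000 + 0.0000) ≈ 4.236 × 0.0854 ≈ 0.362 μg/mL.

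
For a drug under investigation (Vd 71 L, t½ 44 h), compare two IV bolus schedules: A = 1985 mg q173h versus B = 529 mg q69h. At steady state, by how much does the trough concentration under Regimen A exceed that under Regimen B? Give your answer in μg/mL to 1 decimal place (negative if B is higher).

-1.8 μg/mL

Regimen A: f = (1/2)^(173/44) ≈ 0.0655; Cmin,ss = (1985/71)·f/(1−f) ≈ 1.960 μg/mL.
Regimen B: f = (1/2)^(69/44) ≈ 0.3372; Cmin,ss = (529/71)·f/(1−f) ≈ 3.791 μg/mL.
Difference ≈ 1.960 − 3.791 ≈ -1.831 μg/mL.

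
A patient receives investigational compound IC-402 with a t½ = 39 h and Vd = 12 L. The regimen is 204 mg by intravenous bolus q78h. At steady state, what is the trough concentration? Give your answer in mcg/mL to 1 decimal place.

τ = 78 h = 2 half-lives, so f = (1/2)^2 = 0.25.
Accumulation ratio R = 1/(1 − f) = 1/0.75 = 4/3.
Single-dose peak C₀ = D/Vd = 204/12 = 17 mcg/mL.
Steady-state peak Cmax,ss = C₀·R = 17 × 4/3 ≈ 22.667 mcg/mL.
Steady-state trough Cmin,ss = Cmax,ss·f ≈ 22.667 × 0.25 ≈ 5.667 mcg/mL.

5.7 mcg/mL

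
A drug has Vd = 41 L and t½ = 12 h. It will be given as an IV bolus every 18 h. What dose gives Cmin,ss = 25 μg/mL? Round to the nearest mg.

τ/t½ = 18/12 ≈ 1.5, so f = (1/2)^(18/12) ≈ 0.353553.
Cmin,ss = (D/Vd)·f/(1−f), so D = Cmin,ss·Vd·(1−f)/f.
D = 25 × 41 × (1−f)/f ≈ 25 × 41 × 1.82843 ≈ 1874.14 mg.

1874 mg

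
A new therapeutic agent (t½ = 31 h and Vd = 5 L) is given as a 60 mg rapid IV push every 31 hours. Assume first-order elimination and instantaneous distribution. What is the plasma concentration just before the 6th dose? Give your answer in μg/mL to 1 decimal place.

11.6 μg/mL

f = (1/2)^(τ/t½) = (1/2)^(31/31) ≈ 0.5000.
C₀ = D/Vd = 60/5 ≈ 12.000 μg/mL.
Before the 6th dose, 5 doses have been given. Superposition: Cmin = C₀·(f + f² + … + f^5).
≈ 12.000 × (0.5000 + 0.2500 + 0.1250 + 0.0625 + 0.0313) ≈ 12.000 × 0.9688 ≈ 11.626 μg/mL.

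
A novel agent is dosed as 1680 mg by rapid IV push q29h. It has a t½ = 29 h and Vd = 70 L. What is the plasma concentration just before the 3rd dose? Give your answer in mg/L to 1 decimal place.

f = (1/2)^(τ/t½) = (1/2)^(29/29) ≈ 0.5000.
C₀ = D/Vd = 1680/70 ≈ 24.000 mg/L.
Before the 3rd dose, 2 doses have been given. Superposition: Cmin = C₀·(f + f²).
≈ 24.000 × (0.5000 + 0.2500) ≈ 24.000 × 0.7500 ≈ 18.000 mg/L.

18.0 mg/L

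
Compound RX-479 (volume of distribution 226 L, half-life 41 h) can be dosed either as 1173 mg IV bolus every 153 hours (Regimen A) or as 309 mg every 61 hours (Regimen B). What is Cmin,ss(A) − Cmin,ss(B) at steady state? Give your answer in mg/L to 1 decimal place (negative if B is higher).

-0.3 mg/L

Regimen A: f = (1/2)^(153/41) ≈ 0.0753; Cmin,ss = (1173/226)·f/(1−f) ≈ 0.423 mg/L.
Regimen B: f = (1/2)^(61/41) ≈ 0.3566; Cmin,ss = (309/226)·f/(1−f) ≈ 0.758 mg/L.
Difference ≈ 0.423 − 0.758 ≈ -0.335 mg/L.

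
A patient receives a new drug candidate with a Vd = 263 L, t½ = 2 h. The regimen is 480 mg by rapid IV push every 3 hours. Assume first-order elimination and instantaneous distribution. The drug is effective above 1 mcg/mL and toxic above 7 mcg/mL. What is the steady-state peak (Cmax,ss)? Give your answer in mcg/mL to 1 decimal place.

2.8 mcg/mL

k = ln2/t½ = ln2/2 ≈ 0.346574 h⁻¹; fraction remaining f = e^(−kτ) = e^(−0.346574×3) ≈ 0.3536.
Accumulation ratio R = 1/(1 − f) ≈ 1/0.6464 ≈ 1.5470.
Single-dose peak C₀ = D/Vd = 480/263 ≈ 1.825 mcg/mL.
Steady-state peak Cmax,ss = C₀·R ≈ 1.825 × 1.5470 ≈ 2.823 mcg/mL.
Peak 2.8 mcg/mL vs MTC 7 mcg/mL: below toxic threshold.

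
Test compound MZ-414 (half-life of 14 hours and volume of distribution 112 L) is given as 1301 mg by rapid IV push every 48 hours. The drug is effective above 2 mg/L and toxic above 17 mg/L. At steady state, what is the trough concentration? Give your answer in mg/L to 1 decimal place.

1.2 mg/L

k = ln2/t½ = ln2/14 ≈ 0.049511 h⁻¹; fraction remaining f = e^(−kτ) = e^(−0.049511×48) ≈ 0.0929.
Accumulation ratio R = 1/(1 − f) ≈ 1/0.9071 ≈ 1.1024.
Single-dose peak C₀ = D/Vd = 1301/112 ≈ 11.616 mg/L.
Cmax,ss = C₀/(1 − f) ≈ 11.616/0.9071 ≈ 12.806 mg/L.
Steady-state trough Cmin,ss = Cmax,ss·f ≈ 12.806 × 0.0929 ≈ 1.190 mg/L.
Trough 1.2 mg/L vs MEC 2 mg/L: subtherapeutic.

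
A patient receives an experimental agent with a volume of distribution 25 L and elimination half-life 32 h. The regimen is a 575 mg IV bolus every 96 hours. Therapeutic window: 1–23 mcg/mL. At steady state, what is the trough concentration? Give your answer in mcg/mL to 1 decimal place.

τ = 96 h = 3 half-lives, so f = (1/2)^3 = 0.125.
At steady state, R = 1/(1 − 0.125) = 8/7.
Single-dose peak C₀ = D/Vd = 575/25 = 23 mcg/mL.
Steady-state peak Cmax,ss = C₀·R = 23 × 8/7 ≈ 26.286 mcg/mL.
Steady-state trough Cmin,ss = Cmax,ss·f ≈ 26.286 × 0.125 ≈ 3.286 mcg/mL.
Trough 3.3 mcg/mL vs MEC 1 mcg/mL: adequate.

3.3 mcg/mL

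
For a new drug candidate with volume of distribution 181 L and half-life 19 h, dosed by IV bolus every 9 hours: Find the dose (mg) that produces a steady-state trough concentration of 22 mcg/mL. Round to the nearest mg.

τ/t½ = 9/19 ≈ 0.47368, so f = (1/2)^(9/19) ≈ 0.720123.
Cmin,ss = (D/Vd)·f/(1−f), so D = Cmin,ss·Vd·(1−f)/f.
D = 22 × 181 × (1−f)/f ≈ 22 × 181 × 0.38865 ≈ 1547.60 mg.

1548 mg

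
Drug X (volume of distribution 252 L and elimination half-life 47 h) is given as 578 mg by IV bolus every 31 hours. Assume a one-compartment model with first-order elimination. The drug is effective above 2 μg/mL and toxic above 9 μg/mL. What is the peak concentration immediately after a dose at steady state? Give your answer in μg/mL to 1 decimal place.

τ/t½ = 31/47 ≈ 0.65957, so fraction remaining f = (1/2)^(31/47) ≈ 0.6331.
At steady state, accumulation factor R = 1/(1 − e^(−kτ)) ≈ 2.7255.
Each bolus raises the concentration by D/Vd = 578/252 ≈ 2.294 μg/mL.
Cmax,ss = C₀/(1 − f) ≈ 2.294/0.3669 ≈ 6.252 μg/mL.
Peak 6.3 μg/mL vs MTC 9 μg/mL: below toxic threshold.

6.3 μg/mL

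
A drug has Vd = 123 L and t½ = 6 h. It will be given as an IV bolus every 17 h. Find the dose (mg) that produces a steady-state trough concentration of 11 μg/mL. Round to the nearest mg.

τ/t½ = 17/6 ≈ 2.8333, so f = (1/2)^(17/6) ≈ 0.140308.
Cmin,ss = (D/Vd)·f/(1−f), so D = Cmin,ss·Vd·(1−f)/f.
D = 11 × 123 × (1−f)/f ≈ 11 × 123 × 6.12718 ≈ 8290.07 mg.

8290 mg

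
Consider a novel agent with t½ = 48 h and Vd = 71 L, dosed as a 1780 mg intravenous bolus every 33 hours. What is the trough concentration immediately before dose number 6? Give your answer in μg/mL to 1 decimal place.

37.3 μg/mL

f = (1/2)^(τ/t½) = (1/2)^(33/48) ≈ 0.6209.
C₀ = D/Vd = 1780/71 ≈ 25.070 μg/mL.
Before the 6th dose, 5 doses have been given. Superposition: Cmin = C₀·(f + f² + … + f^5).
≈ 25.070 × (0.6209 + 0.3855 + 0.2394 + 0.1486 + 0.0923) ≈ 25.070 × 1.4867 ≈ 37.272 μg/mL.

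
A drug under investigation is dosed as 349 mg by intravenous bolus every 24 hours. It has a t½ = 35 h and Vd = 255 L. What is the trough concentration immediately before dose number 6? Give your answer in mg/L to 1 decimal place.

2.0 mg/L

f = (1/2)^(τ/t½) = (1/2)^(24/35) ≈ 0.6217.
C₀ = D/Vd = 349/255 ≈ 1.369 mg/L.
Before the 6th dose, 5 doses have been given. Superposition: Cmin = C₀·(f + f² + … + f^5).
≈ 1.369 × (0.6217 + 0.3865 + 0.2403 + 0.1494 + 0.0929) ≈ 1.369 × 1.4908 ≈ 2.041 mg/L.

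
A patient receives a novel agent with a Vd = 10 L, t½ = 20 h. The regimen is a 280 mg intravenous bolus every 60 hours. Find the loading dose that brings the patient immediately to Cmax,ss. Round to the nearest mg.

320 mg

f = (1/2)^(60/20) ≈ 0.125000; accumulation ratio R = 1/(1−f) ≈ 1.14286.
Loading dose to hit Cmax,ss on first dose: D_load = D_maint·R ≈ 280 × 1.14286 ≈ 320.00 mg.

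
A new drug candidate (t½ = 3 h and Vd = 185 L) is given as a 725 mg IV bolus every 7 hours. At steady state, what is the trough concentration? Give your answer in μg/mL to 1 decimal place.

τ/t½ = 7/3 ≈ 2.3333, so fraction remaining f = (1/2)^(7/3) ≈ 0.1984.
Single-dose peak C₀ = D/Vd = 725/185 ≈ 3.919 μg/mL.
Steady-state trough Cmin,ss = C₀·f/(1−f) ≈ 3.919 × 0.1984/0.8016 ≈ 0.970 μg/mL.

1.0 μg/mL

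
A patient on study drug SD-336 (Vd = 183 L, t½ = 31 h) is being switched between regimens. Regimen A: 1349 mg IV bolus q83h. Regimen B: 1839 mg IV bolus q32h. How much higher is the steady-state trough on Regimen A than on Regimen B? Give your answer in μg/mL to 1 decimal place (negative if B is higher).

Regimen A: f = (1/2)^(83/31) ≈ 0.1563; Cmin,ss = (1349/183)·f/(1−f) ≈ 1.366 μg/mL.
Regimen B: f = (1/2)^(32/31) ≈ 0.4889; Cmin,ss = (1839/183)·f/(1−f) ≈ 9.613 μg/mL.
Difference ≈ 1.366 − 9.613 ≈ -8.247 μg/mL.

-8.2 μg/mL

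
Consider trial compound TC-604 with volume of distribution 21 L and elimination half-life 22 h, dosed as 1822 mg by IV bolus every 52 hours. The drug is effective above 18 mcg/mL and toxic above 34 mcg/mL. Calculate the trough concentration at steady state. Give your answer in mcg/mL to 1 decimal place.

k = ln2/t½ = ln2/22 ≈ 0.031507 h⁻¹; fraction remaining f = e^(−kτ) = e^(−0.031507×52) ≈ 0.1943.
At steady state, accumulation factor R = 1/(1 − e^(−kτ)) ≈ 1.2412.
Each bolus raises the concentration by D/Vd = 1822/21 ≈ 86.762 mcg/mL.
Steady-state peak Cmax,ss = C₀·R ≈ 86.762 × 1.2412 ≈ 107.689 mcg/mL.
One interval later, Cmin,ss = Cmax,ss·e^(−kτ) ≈ 107.689 × 0.1943 ≈ 20.924 mcg/mL.
Trough 20.9 mcg/mL vs MEC 18 mcg/mL: adequate.

20.9 mcg/mL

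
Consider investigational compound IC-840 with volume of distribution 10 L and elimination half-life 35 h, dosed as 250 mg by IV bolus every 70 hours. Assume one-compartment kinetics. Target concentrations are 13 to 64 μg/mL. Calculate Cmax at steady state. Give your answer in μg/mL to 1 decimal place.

τ = 70 h = 2 half-lives, so f = (1/2)^2 = 0.25.
Accumulation ratio R = 1/(1 − f) = 1/0.75 = 4/3.
Single-dose peak C₀ = D/Vd = 250/10 = 25 μg/mL.
Steady-state peak Cmax,ss = C₀·R = 25 × 4/3 ≈ 33.333 μg/mL.
Peak 33.3 μg/mL vs MTC 64 μg/mL: below toxic threshold.

33.3 μg/mL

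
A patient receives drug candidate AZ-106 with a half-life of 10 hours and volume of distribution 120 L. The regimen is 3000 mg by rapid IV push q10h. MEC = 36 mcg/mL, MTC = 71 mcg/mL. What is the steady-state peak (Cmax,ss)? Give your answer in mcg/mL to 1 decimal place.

τ = 10 h = 1 half-life, so f = (1/2)^1 = 0.5.
At steady state, R = 1/(1 − 0.5) = 2/1.
Single-dose peak C₀ = D/Vd = 3000/120 = 25 mcg/mL.
Steady-state peak Cmax,ss = C₀·R = 25 × 2/1 ≈ 50.000 mcg/mL.
Peak 50.0 mcg/mL vs MTC 71 mcg/mL: below toxic threshold.

50.0 mcg/mL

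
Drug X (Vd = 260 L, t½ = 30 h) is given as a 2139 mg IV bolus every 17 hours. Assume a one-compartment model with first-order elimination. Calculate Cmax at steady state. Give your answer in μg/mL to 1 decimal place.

25.3 μg/mL

Over one 17-h interval, 17/30 ≈ 0.56667 half-lives elapse, leaving f ≈ 0.6752 of each dose.
Accumulation ratio R = 1/(1 − f) ≈ 1/0.3248 ≈ 3.0788.
Each bolus raises the concentration by D/Vd = 2139/260 ≈ 8.227 μg/mL.
Steady-state peak Cmax,ss = C₀·R ≈ 8.227 × 3.0788 ≈ 25.329 μg/mL.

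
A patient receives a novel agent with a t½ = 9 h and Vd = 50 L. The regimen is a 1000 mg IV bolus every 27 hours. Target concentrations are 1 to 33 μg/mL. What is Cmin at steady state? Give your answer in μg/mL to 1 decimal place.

2.9 μg/mL

τ = 27 h = 3 half-lives, so f = (1/2)^3 = 0.125.
Accumulation ratio R = 1/(1 − f) = 1/0.875 = 8/7.
Single-dose peak C₀ = D/Vd = 1000/50 = 20 μg/mL.
Steady-state peak Cmax,ss = C₀·R = 20 × 8/7 ≈ 22.857 μg/mL.
Steady-state trough Cmin,ss = Cmax,ss·f ≈ 22.857 × 0.125 ≈ 2.857 μg/mL.
Trough 2.9 μg/mL vs MEC 1 μg/mL: adequate.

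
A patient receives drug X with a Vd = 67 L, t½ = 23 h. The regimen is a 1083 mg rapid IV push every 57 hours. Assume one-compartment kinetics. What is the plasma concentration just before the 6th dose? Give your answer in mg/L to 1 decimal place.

f = (1/2)^(τ/t½) = (1/2)^(57/23) ≈ 0.1795.
C₀ = D/Vd = 1083/67 ≈ 16.164 mg/L.
Before the 6th dose, 5 doses have been given. Superposition: Cmin = C₀·(f + f² + … + f^5).
≈ 16.164 × (0.1795 + 0.0322 + 0.0058 + 0.0010 + 0.0002) ≈ 16.164 × 0.2187 ≈ 3.535 mg/L.

3.5 mg/L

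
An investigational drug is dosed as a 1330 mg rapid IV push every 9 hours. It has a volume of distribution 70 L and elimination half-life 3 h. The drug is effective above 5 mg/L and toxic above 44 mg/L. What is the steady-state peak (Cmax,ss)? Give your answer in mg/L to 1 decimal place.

21.7 mg/L

The dosing interval is 3 half-lives, so f = 2^(−3) = 0.125.
At steady state, R = 1/(1 − 0.125) = 8/7.
Single-dose peak C₀ = D/Vd = 1330/70 = 19 mg/L.
Steady-state peak Cmax,ss = C₀·R = 19 × 8/7 ≈ 21.714 mg/L.
Peak 21.7 mg/L vs MTC 44 mg/L: below toxic threshold.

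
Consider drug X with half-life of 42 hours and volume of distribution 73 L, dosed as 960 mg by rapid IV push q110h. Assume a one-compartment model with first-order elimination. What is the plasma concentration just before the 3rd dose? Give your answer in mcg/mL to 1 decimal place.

2.5 mcg/mL

f = (1/2)^(τ/t½) = (1/2)^(110/42) ≈ 0.1628.
C₀ = D/Vd = 960/73 ≈ 13.151 mcg/mL.
Before the 3rd dose, 2 doses have been given. Superposition: Cmin = C₀·(f + f²).
≈ 13.151 × (0.1628 + 0.0265) ≈ 13.151 × 0.1893 ≈ 2.489 mcg/mL.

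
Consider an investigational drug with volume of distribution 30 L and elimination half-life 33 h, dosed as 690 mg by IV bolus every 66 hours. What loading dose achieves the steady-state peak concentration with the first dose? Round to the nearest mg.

f = (1/2)^(66/33) ≈ 0.250000; accumulation ratio R = 1/(1−f) ≈ 1.33333.
Loading dose to hit Cmax,ss on first dose: D_load = D_maint·R ≈ 690 × 1.33333 ≈ 920.00 mg.

920 mg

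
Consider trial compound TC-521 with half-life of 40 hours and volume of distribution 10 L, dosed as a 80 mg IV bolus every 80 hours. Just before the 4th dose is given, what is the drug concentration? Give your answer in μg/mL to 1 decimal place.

f = (1/2)^(τ/t½) = (1/2)^(80/40) ≈ 0.2500.
C₀ = D/Vd = 80/10 ≈ 8.000 μg/mL.
Before the 4th dose, 3 doses have been given. Superposition: Cmin = C₀·(f + f² + … + f^3).
≈ 8.000 × (0.2500 + 0.0625 + 0.0156) ≈ 8.000 × 0.3281 ≈ 2.625 μg/mL.

2.6 μg/mL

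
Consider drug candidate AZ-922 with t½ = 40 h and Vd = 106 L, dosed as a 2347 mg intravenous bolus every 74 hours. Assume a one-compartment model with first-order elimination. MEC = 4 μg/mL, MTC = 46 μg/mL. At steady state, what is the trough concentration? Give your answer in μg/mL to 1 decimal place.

8.5 μg/mL

τ/t½ = 74/40 ≈ 1.85, so fraction remaining f = (1/2)^(74/40) ≈ 0.2774.
Accumulation ratio R = 1/(1 − f) ≈ 1/0.7226 ≈ 1.3839.
Each bolus raises the concentration by D/Vd = 2347/106 ≈ 22.142 μg/mL.
Cmax,ss = C₀/(1 − f) ≈ 22.142/0.7226 ≈ 30.642 μg/mL.
One interval later, Cmin,ss = Cmax,ss·e^(−kτ) ≈ 30.642 × 0.2774 ≈ 8.500 μg/mL.
Trough 8.5 μg/mL vs MEC 4 μg/mL: adequate.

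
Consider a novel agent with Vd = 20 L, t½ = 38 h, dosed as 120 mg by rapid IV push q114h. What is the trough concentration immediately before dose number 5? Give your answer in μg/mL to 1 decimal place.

0.9 μg/mL

f = (1/2)^(τ/t½) = (1/2)^(114/38) ≈ 0.1250.
C₀ = D/Vd = 120/20 ≈ 6.000 μg/mL.
Before the 5th dose, 4 doses have been given. Superposition: Cmin = C₀·(f + f² + … + f^4).
≈ 6.000 × (0.1250 + 0.0156 + 0.0020 + 0.0002) ≈ 6.000 × 0.1428 ≈ 0.857 μg/mL.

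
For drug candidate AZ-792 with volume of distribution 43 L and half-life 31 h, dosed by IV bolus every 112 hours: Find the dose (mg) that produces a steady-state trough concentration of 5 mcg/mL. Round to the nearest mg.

τ/t½ = 112/31 ≈ 3.6129, so f = (1/2)^(112/31) ≈ 0.081735.
Cmin,ss = (D/Vd)·f/(1−f), so D = Cmin,ss·Vd·(1−f)/f.
D = 5 × 43 × (1−f)/f ≈ 5 × 43 × 11.23466 ≈ 2415.45 mg.

2415 mg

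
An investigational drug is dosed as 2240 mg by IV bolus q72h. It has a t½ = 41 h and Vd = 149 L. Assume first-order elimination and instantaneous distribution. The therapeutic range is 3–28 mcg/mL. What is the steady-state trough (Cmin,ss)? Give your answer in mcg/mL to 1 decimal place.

6.3 mcg/mL

τ/t½ = 72/41 ≈ 1.7561, so fraction remaining f = (1/2)^(72/41) ≈ 0.2960.
Single-dose peak C₀ = D/Vd = 2240/149 ≈ 15.034 mcg/mL.
Steady-state trough Cmin,ss = C₀·f/(1−f) ≈ 15.034 × 0.2960/0.7040 ≈ 6.321 mcg/mL.
Trough 6.3 mcg/mL vs MEC 3 mcg/mL: adequate.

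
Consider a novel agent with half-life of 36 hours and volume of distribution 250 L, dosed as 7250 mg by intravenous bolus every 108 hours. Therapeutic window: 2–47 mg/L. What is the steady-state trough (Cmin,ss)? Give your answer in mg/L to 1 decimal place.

4.1 mg/L

The dosing interval is 3 half-lives, so f = 2^(−3) = 0.125.
Accumulation ratio R = 1/(1 − f) = 1/0.875 = 8/7.
Single-dose peak C₀ = D/Vd = 7250/250 = 29 mg/L.
Steady-state peak Cmax,ss = C₀·R = 29 × 8/7 ≈ 33.143 mg/L.
Steady-state trough Cmin,ss = Cmax,ss·f ≈ 33.143 × 0.125 ≈ 4.143 mg/L.
Trough 4.1 mg/L vs MEC 2 mg/L: adequate.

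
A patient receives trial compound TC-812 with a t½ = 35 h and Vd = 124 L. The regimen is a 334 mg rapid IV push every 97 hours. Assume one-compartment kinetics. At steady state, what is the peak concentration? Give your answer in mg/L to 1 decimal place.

3.2 mg/L

τ/t½ = 97/35 ≈ 2.7714, so fraction remaining f = (1/2)^(97/35) ≈ 0.1465.
At steady state, accumulation factor R = 1/(1 − e^(−kτ)) ≈ 1.1716.
Single-dose peak C₀ = D/Vd = 334/124 ≈ 2.694 mg/L.
Steady-state peak Cmax,ss = C₀·R ≈ 2.694 × 1.1716 ≈ 3.156 mg/L.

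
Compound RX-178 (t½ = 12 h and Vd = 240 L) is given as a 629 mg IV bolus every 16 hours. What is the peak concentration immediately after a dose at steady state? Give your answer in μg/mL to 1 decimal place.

4.3 μg/mL

τ/t½ = 16/12 ≈ 1.3333, so fraction remaining f = (1/2)^(16/12) ≈ 0.3969.
Accumulation ratio R = 1/(1 − f) ≈ 1/0.6031 ≈ 1.6581.
Single-dose peak C₀ = D/Vd = 629/240 ≈ 2.621 μg/mL.
Steady-state peak Cmax,ss = C₀·R ≈ 2.621 × 1.6581 ≈ 4.346 μg/mL.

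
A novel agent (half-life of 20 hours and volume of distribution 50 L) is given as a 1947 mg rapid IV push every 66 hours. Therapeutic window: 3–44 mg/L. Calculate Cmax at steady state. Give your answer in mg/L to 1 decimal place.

Over one 66-h interval, 66/20 ≈ 3.3 half-lives elapse, leaving f ≈ 0.1015 of each dose.
Accumulation ratio R = 1/(1 − f) ≈ 1/0.8985 ≈ 1.1130.
Each bolus raises the concentration by D/Vd = 1947/50 ≈ 38.940 mg/L.
Steady-state peak Cmax,ss = C₀·R ≈ 38.940 × 1.1130 ≈ 43.340 mg/L.
Peak 43.3 mg/L vs MTC 44 mg/L: below toxic threshold.

43.3 mg/L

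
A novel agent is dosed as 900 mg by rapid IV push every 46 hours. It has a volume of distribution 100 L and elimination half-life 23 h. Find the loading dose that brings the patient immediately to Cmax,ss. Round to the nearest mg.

f = (1/2)^(46/23) ≈ 0.250000; accumulation ratio R = 1/(1−f) ≈ 1.33333.
Loading dose to hit Cmax,ss on first dose: D_load = D_maint·R ≈ 900 × 1.33333 ≈ 1200.00 mg.

1200 mg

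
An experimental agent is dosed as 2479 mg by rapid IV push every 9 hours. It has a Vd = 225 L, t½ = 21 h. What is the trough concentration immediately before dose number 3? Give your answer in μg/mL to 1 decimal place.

f = (1/2)^(τ/t½) = (1/2)^(9/21) ≈ 0.7430.
C₀ = D/Vd = 2479/225 ≈ 11.018 μg/mL.
Before the 3rd dose, 2 doses have been given. Superposition: Cmin = C₀·(f + f²).
≈ 11.018 × (0.7430 + 0.5520) ≈ 11.018 × 1.2950 ≈ 14.268 μg/mL.

14.3 μg/mL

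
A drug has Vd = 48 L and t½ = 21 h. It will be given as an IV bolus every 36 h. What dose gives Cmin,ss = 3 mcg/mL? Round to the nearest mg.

329 mg

τ/t½ = 36/21 ≈ 1.7143, so f = (1/2)^(36/21) ≈ 0.304753.
Cmin,ss = (D/Vd)·f/(1−f), so D = Cmin,ss·Vd·(1−f)/f.
D = 3 × 48 × (1−f)/f ≈ 3 × 48 × 2.28135 ≈ 328.51 mg.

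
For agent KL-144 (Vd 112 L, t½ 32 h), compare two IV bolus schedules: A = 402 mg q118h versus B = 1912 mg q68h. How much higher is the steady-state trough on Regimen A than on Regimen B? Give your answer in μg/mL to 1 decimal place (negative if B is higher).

Regimen A: f = (1/2)^(118/32) ≈ 0.0776; Cmin,ss = (402/112)·f/(1−f) ≈ 0.302 μg/mL.
Regimen B: f = (1/2)^(68/32) ≈ 0.2293; Cmin,ss = (1912/112)·f/(1−f) ≈ 5.079 μg/mL.
Difference ≈ 0.302 − 5.079 ≈ -4.777 μg/mL.

-4.8 μg/mL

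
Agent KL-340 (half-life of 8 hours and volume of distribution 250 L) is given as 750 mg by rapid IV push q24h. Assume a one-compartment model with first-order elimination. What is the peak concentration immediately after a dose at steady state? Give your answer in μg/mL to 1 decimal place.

τ = 24 h = 3 half-lives, so f = (1/2)^3 = 0.125.
At steady state, R = 1/(1 − 0.125) = 8/7.
Single-dose peak C₀ = D/Vd = 750/250 = 3 μg/mL.
Steady-state peak Cmax,ss = C₀·R = 3 × 8/7 ≈ 3.429 μg/mL.

3.4 μg/mL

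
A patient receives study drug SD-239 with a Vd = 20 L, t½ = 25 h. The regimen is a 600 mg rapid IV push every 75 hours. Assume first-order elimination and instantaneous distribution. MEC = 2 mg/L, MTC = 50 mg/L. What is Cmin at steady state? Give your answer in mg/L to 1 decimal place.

τ = 75 h = 3 half-lives, so f = (1/2)^3 = 0.125.
Accumulation ratio R = 1/(1 − f) = 1/0.875 = 8/7.
Single-dose peak C₀ = D/Vd = 600/20 = 30 mg/L.
Steady-state peak Cmax,ss = C₀·R = 30 × 8/7 ≈ 34.286 mg/L.
Steady-state trough Cmin,ss = Cmax,ss·f ≈ 34.286 × 0.125 ≈ 4.286 mg/L.
Trough 4.3 mg/L vs MEC 2 mg/L: adequate.

4.3 mg/L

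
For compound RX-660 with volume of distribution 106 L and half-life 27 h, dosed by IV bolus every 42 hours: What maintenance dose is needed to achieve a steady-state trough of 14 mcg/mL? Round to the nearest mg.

2878 mg

τ/t½ = 42/27 ≈ 1.5556, so f = (1/2)^(42/27) ≈ 0.340198.
Cmin,ss = (D/Vd)·f/(1−f), so D = Cmin,ss·Vd·(1−f)/f.
D = 14 × 106 × (1−f)/f ≈ 14 × 106 × 1.93946 ≈ 2878.16 mg.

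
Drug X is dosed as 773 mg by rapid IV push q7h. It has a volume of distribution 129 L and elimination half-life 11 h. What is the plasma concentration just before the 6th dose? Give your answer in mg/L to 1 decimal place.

f = (1/2)^(τ/t½) = (1/2)^(7/11) ≈ 0.6433.
C₀ = D/Vd = 773/129 ≈ 5.992 mg/L.
Before the 6th dose, 5 doses have been given. Superposition: Cmin = C₀·(f + f² + … + f^5).
≈ 5.992 × (0.6433 + 0.4138 + 0.2662 + 0.1713 + 0.1102) ≈ 5.992 × 1.6048 ≈ 9.616 mg/L.

9.6 mg/L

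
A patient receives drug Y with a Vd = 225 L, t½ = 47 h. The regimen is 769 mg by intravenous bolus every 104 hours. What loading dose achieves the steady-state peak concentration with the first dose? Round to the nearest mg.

f = (1/2)^(104/47) ≈ 0.215720; accumulation ratio R = 1/(1−f) ≈ 1.27505.
Loading dose to hit Cmax,ss on first dose: D_load = D_maint·R ≈ 769 × 1.27505 ≈ 980.51 mg.

981 mg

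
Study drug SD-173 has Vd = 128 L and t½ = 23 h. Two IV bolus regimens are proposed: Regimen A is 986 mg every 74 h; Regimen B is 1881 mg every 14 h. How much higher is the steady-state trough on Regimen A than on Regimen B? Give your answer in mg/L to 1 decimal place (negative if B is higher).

Regimen A: f = (1/2)^(74/23) ≈ 0.1075; Cmin,ss = (986/128)·f/(1−f) ≈ 0.928 mg/L.
Regimen B: f = (1/2)^(14/23) ≈ 0.6558; Cmin,ss = (1881/128)·f/(1−f) ≈ 27.999 mg/L.
Difference ≈ 0.928 − 27.999 ≈ -27.071 mg/L.

-27.1 mg/L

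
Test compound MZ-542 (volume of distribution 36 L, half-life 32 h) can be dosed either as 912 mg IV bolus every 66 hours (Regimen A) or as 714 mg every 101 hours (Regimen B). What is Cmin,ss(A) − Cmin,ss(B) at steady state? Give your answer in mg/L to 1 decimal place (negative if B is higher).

Regimen A: f = (1/2)^(66/32) ≈ 0.2394; Cmin,ss = (912/36)·f/(1−f) ≈ 7.974 mg/L.
Regimen B: f = (1/2)^(101/32) ≈ 0.1122; Cmin,ss = (714/36)·f/(1−f) ≈ 2.507 mg/L.
Difference ≈ 7.974 − 2.507 ≈ 5.467 mg/L.

5.5 mg/L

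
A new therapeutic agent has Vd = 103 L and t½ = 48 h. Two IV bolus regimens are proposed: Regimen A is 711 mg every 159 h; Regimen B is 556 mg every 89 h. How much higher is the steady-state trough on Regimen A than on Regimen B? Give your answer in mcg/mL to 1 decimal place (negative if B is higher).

Regimen A: f = (1/2)^(159/48) ≈ 0.1007; Cmin,ss = (711/103)·f/(1−f) ≈ 0.773 mcg/mL.
Regimen B: f = (1/2)^(89/48) ≈ 0.2766; Cmin,ss = (556/103)·f/(1−f) ≈ 2.064 mcg/mL.
Difference ≈ 0.773 − 2.064 ≈ -1.291 mcg/mL.

-1.3 mcg/mL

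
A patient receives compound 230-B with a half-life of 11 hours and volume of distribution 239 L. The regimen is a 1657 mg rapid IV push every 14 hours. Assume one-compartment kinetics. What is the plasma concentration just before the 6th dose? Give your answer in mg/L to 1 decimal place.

f = (1/2)^(τ/t½) = (1/2)^(14/11) ≈ 0.4139.
C₀ = D/Vd = 1657/239 ≈ 6.933 mg/L.
Before the 6th dose, 5 doses have been given. Superposition: Cmin = C₀·(f + f² + … + f^5).
≈ 6.933 × (0.4139 + 0.1713 + 0.0709 + 0.0293 + 0.0121) ≈ 6.933 × 0.6975 ≈ 4.836 mg/L.

4.8 mg/L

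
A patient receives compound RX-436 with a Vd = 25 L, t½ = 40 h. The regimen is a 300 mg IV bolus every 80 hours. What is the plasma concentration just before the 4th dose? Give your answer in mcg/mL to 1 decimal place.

f = (1/2)^(τ/t½) = (1/2)^(80/40) ≈ 0.2500.
C₀ = D/Vd = 300/25 ≈ 12.000 mcg/mL.
Before the 4th dose, 3 doses have been given. Superposition: Cmin = C₀·(f + f² + … + f^3).
≈ 12.000 × (0.2500 + 0.0625 + 0.0156) ≈ 12.000 × 0.3281 ≈ 3.937 mcg/mL.

3.9 mcg/mL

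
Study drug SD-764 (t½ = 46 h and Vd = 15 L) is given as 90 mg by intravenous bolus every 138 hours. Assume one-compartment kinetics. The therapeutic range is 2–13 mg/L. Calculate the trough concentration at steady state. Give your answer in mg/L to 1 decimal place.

0.9 mg/L

τ = 138 h = 3 half-lives, so f = (1/2)^3 = 0.125.
At steady state, R = 1/(1 − 0.125) = 8/7.
Single-dose peak C₀ = D/Vd = 90/15 = 6 mg/L.
Steady-state peak Cmax,ss = C₀·R = 6 × 8/7 ≈ 6.857 mg/L.
Steady-state trough Cmin,ss = Cmax,ss·f ≈ 6.857 × 0.125 ≈ 0.857 mg/L.
Trough 0.9 mg/L vs MEC 2 mg/L: subtherapeutic.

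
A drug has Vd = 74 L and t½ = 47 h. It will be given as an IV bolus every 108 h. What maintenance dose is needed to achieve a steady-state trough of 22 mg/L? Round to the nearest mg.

6377 mg

τ/t½ = 108/47 ≈ 2.2979, so f = (1/2)^(108/47) ≈ 0.203363.
Cmin,ss = (D/Vd)·f/(1−f), so D = Cmin,ss·Vd·(1−f)/f.
D = 22 × 74 × (1−f)/f ≈ 22 × 74 × 3.91732 ≈ 6377.40 mg.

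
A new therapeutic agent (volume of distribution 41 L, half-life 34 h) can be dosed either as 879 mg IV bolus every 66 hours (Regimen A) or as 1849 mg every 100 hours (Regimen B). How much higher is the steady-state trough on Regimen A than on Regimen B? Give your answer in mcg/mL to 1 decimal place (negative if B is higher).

0.8 mcg/mL

Regimen A: f = (1/2)^(66/34) ≈ 0.2604; Cmin,ss = (879/41)·f/(1−f) ≈ 7.548 mcg/mL.
Regimen B: f = (1/2)^(100/34) ≈ 0.1302; Cmin,ss = (1849/41)·f/(1−f) ≈ 6.751 mcg/mL.
Difference ≈ 7.548 − 6.751 ≈ 0.797 mcg/mL.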